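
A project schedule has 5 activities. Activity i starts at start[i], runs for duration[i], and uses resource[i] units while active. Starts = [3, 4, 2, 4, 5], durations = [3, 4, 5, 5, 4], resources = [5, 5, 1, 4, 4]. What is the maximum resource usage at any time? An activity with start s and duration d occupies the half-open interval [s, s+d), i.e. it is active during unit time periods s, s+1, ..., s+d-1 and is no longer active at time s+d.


Each activity i is active on [start_i, start_i + duration_i).
Compute total resource usage per time slot:
  t=0: active resources = [], total = 0
  t=1: active resources = [], total = 0
  t=2: active resources = [1], total = 1
  t=3: active resources = [5, 1], total = 6
  t=4: active resources = [5, 5, 1, 4], total = 15
  t=5: active resources = [5, 5, 1, 4, 4], total = 19
  t=6: active resources = [5, 1, 4, 4], total = 14
  t=7: active resources = [5, 4, 4], total = 13
  t=8: active resources = [4, 4], total = 8
Peak resource demand = 19

19


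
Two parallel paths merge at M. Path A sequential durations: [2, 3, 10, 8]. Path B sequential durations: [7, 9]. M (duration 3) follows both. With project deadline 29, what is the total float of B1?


Forward pass: ES(B1) = sum of predecessors on chain B = 0
EF = ES + duration = 0 + 7 = 7
Backward pass: LF(M) = deadline = 29; LS(M) = 29 - 3 = 26
LF(B1) = LS(M) - sum(successors on chain B) = 26 - 9 = 17
LS = LF - duration = 17 - 7 = 10
Total float = LS - ES = 10 - 0 = 10

10


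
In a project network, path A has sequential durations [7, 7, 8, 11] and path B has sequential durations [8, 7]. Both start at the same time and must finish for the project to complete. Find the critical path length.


Path A total = 7 + 7 + 8 + 11 = 33
Path B total = 8 + 7 = 15
Critical path = longest path = max(33, 15) = 33

33


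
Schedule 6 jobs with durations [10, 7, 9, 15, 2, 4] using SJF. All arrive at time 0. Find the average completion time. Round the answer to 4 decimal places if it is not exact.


SJF order (ascending): [2, 4, 7, 9, 10, 15]
Completion times:
  Job 1: burst=2, C=2
  Job 2: burst=4, C=6
  Job 3: burst=7, C=13
  Job 4: burst=9, C=22
  Job 5: burst=10, C=32
  Job 6: burst=15, C=47
Average completion = 122/6 = 20.3333

20.3333


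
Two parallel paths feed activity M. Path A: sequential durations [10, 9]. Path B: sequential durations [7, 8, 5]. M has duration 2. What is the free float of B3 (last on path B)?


ES(B3) = sum of predecessors on chain B = 15
EF(B3) = ES + duration = 15 + 5 = 20
Successor of B3 is M. ES(M) = max(sum(A), sum(B)) = max(19, 20) = 20
Free float = ES(successor) - EF(current) = 20 - 20 = 0

0


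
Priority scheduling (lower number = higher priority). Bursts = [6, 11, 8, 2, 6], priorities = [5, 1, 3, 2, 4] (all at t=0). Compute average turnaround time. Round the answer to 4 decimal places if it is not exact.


Sort by priority (ascending = highest first):
Order: [(1, 11), (2, 2), (3, 8), (4, 6), (5, 6)]
Completion times:
  Priority 1, burst=11, C=11
  Priority 2, burst=2, C=13
  Priority 3, burst=8, C=21
  Priority 4, burst=6, C=27
  Priority 5, burst=6, C=33
Average turnaround = 105/5 = 21.0

21.0


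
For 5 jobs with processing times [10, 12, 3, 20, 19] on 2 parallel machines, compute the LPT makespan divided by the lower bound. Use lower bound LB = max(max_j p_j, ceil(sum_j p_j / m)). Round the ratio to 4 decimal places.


LPT order: [20, 19, 12, 10, 3]
Machine loads after assignment: [33, 31]
LPT makespan = 33
Lower bound = max(max_job, ceil(total/2)) = max(20, 32) = 32
Ratio = 33 / 32 = 1.0313

1.0313


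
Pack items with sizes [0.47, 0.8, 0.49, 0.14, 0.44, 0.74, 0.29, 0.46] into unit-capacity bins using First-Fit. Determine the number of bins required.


Place items sequentially using First-Fit:
  Item 0.47 -> new Bin 1
  Item 0.8 -> new Bin 2
  Item 0.49 -> Bin 1 (now 0.96)
  Item 0.14 -> Bin 2 (now 0.94)
  Item 0.44 -> new Bin 3
  Item 0.74 -> new Bin 4
  Item 0.29 -> Bin 3 (now 0.73)
  Item 0.46 -> new Bin 5
Total bins used = 5

5


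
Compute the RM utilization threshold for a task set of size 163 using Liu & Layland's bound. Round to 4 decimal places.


Compute 2^(1/163) = 1.0042614911
Subtract 1: 1.0042614911 - 1 = 0.0042614911
Multiply by n: 163 * 0.0042614911 = 0.6946230493
Round to 4 dp: 0.6946

0.6946


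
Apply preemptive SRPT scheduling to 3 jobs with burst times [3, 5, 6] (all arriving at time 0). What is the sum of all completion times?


Since all jobs arrive at t=0, SRPT equals SPT ordering.
SPT order: [3, 5, 6]
Completion times:
  Job 1: p=3, C=3
  Job 2: p=5, C=8
  Job 3: p=6, C=14
Total completion time = 3 + 8 + 14 = 25

25


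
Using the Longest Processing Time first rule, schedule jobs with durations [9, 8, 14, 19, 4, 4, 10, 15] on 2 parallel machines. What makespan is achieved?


Sort jobs in decreasing order (LPT): [19, 15, 14, 10, 9, 8, 4, 4]
Assign each job to the least loaded machine:
  Machine 1: jobs [19, 10, 9, 4], load = 42
  Machine 2: jobs [15, 14, 8, 4], load = 41
Makespan = max load = 42

42


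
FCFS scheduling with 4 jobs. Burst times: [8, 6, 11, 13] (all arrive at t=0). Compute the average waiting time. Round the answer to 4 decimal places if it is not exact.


FCFS order (as given): [8, 6, 11, 13]
Waiting times:
  Job 1: wait = 0
  Job 2: wait = 8
  Job 3: wait = 14
  Job 4: wait = 25
Sum of waiting times = 47
Average waiting time = 47/4 = 11.75

11.75


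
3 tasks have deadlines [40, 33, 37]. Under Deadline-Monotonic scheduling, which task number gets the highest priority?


Sort tasks by relative deadline (ascending):
  Task 2: deadline = 33
  Task 3: deadline = 37
  Task 1: deadline = 40
Priority order (highest first): [2, 3, 1]
Highest priority task = 2

2


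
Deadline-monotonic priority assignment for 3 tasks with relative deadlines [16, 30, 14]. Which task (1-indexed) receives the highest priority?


Sort tasks by relative deadline (ascending):
  Task 3: deadline = 14
  Task 1: deadline = 16
  Task 2: deadline = 30
Priority order (highest first): [3, 1, 2]
Highest priority task = 3

3


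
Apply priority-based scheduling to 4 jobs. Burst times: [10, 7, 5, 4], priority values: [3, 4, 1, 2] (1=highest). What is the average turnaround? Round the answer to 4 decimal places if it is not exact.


Sort by priority (ascending = highest first):
Order: [(1, 5), (2, 4), (3, 10), (4, 7)]
Completion times:
  Priority 1, burst=5, C=5
  Priority 2, burst=4, C=9
  Priority 3, burst=10, C=19
  Priority 4, burst=7, C=26
Average turnaround = 59/4 = 14.75

14.75


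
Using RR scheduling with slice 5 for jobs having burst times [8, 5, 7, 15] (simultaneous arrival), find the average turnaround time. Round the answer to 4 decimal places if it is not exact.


Time quantum = 5
Execution trace:
  J1 runs 5 units, time = 5
  J2 runs 5 units, time = 10
  J3 runs 5 units, time = 15
  J4 runs 5 units, time = 20
  J1 runs 3 units, time = 23
  J3 runs 2 units, time = 25
  J4 runs 5 units, time = 30
  J4 runs 5 units, time = 35
Finish times: [23, 10, 25, 35]
Average turnaround = 93/4 = 23.25

23.25


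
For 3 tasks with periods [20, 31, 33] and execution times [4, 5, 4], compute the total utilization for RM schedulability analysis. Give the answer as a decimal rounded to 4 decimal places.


Compute individual utilizations (exact fractions):
  Task 1: C/T = 4/20 = 1/5 (approx. 0.2)
  Task 2: C/T = 5/31 (approx. 0.1613)
  Task 3: C/T = 4/33 (approx. 0.1212)
Total utilization U = 1/5 + 5/31 + 4/33 = 2468/5115
Rounded to 4 decimal places: U = 0.4825
RM (Liu & Layland) bound for 3 tasks = 0.779763; compare with U = 2468/5115 (approx. 0.482502)
U <= bound, so schedulable by RM sufficient condition.

0.4825


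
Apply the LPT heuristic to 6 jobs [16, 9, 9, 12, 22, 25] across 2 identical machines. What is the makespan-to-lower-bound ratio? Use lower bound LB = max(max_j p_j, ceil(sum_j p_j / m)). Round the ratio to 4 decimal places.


LPT order: [25, 22, 16, 12, 9, 9]
Machine loads after assignment: [46, 47]
LPT makespan = 47
Lower bound = max(max_job, ceil(total/2)) = max(25, 47) = 47
Ratio = 47 / 47 = 1.0

1.0


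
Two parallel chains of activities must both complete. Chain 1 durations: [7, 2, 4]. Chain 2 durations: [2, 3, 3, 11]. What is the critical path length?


Path A total = 7 + 2 + 4 = 13
Path B total = 2 + 3 + 3 + 11 = 19
Critical path = longest path = max(13, 19) = 19

19


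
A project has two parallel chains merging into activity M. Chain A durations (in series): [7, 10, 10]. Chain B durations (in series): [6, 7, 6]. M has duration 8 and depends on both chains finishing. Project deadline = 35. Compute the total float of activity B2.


Forward pass: ES(B2) = sum of predecessors on chain B = 6
EF = ES + duration = 6 + 7 = 13
Backward pass: LF(M) = deadline = 35; LS(M) = 35 - 8 = 27
LF(B2) = LS(M) - sum(successors on chain B) = 27 - 6 = 21
LS = LF - duration = 21 - 7 = 14
Total float = LS - ES = 14 - 6 = 8

8


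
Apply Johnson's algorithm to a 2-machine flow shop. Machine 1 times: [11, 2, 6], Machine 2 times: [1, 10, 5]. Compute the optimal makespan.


Apply Johnson's rule:
  Group 1 (a <= b): [(2, 2, 10)]
  Group 2 (a > b): [(3, 6, 5), (1, 11, 1)]
Optimal job order: [2, 3, 1]
Schedule:
  Job 2: M1 done at 2, M2 done at 12
  Job 3: M1 done at 8, M2 done at 17
  Job 1: M1 done at 19, M2 done at 20
Makespan = 20

20


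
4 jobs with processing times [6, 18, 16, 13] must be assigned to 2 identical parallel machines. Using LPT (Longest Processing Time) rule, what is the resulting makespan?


Sort jobs in decreasing order (LPT): [18, 16, 13, 6]
Assign each job to the least loaded machine:
  Machine 1: jobs [18, 6], load = 24
  Machine 2: jobs [16, 13], load = 29
Makespan = max load = 29

29


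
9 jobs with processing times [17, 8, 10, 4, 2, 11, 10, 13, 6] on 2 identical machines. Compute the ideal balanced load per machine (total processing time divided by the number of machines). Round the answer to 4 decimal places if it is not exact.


Total processing time = 17 + 8 + 10 + 4 + 2 + 11 + 10 + 13 + 6 = 81
Number of machines = 2
Ideal balanced load = 81 / 2 = 40.5

40.5


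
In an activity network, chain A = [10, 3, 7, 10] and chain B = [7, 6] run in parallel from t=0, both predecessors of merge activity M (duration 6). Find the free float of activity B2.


ES(B2) = sum of predecessors on chain B = 7
EF(B2) = ES + duration = 7 + 6 = 13
Successor of B2 is M. ES(M) = max(sum(A), sum(B)) = max(30, 13) = 30
Free float = ES(successor) - EF(current) = 30 - 13 = 17

17


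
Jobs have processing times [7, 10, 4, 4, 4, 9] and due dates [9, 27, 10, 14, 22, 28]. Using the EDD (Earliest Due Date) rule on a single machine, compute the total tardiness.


Sort by due date (EDD order): [(7, 9), (4, 10), (4, 14), (4, 22), (10, 27), (9, 28)]
Compute completion times and tardiness:
  Job 1: p=7, d=9, C=7, tardiness=max(0,7-9)=0
  Job 2: p=4, d=10, C=11, tardiness=max(0,11-10)=1
  Job 3: p=4, d=14, C=15, tardiness=max(0,15-14)=1
  Job 4: p=4, d=22, C=19, tardiness=max(0,19-22)=0
  Job 5: p=10, d=27, C=29, tardiness=max(0,29-27)=2
  Job 6: p=9, d=28, C=38, tardiness=max(0,38-28)=10
Total tardiness = 14

14


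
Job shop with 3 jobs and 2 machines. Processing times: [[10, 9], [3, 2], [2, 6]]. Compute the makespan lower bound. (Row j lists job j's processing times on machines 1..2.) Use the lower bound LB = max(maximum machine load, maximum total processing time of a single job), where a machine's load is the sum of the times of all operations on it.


Machine loads:
  Machine 1: 10 + 3 + 2 = 15
  Machine 2: 9 + 2 + 6 = 17
Max machine load = 17
Job totals:
  Job 1: 19
  Job 2: 5
  Job 3: 8
Max job total = 19
Lower bound = max(17, 19) = 19

19


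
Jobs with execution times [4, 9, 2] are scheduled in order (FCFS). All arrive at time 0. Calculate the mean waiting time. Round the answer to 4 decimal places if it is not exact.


FCFS order (as given): [4, 9, 2]
Waiting times:
  Job 1: wait = 0
  Job 2: wait = 4
  Job 3: wait = 13
Sum of waiting times = 17
Average waiting time = 17/3 = 5.6667

5.6667


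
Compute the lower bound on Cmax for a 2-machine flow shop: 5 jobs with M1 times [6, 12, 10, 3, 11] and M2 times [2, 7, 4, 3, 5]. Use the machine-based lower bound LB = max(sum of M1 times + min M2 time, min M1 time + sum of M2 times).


LB1 = sum(M1 times) + min(M2 times) = 42 + 2 = 44
LB2 = min(M1 times) + sum(M2 times) = 3 + 21 = 24
Lower bound = max(LB1, LB2) = max(44, 24) = 44

44


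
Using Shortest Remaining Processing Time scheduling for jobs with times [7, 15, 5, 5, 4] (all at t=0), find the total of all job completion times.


Since all jobs arrive at t=0, SRPT equals SPT ordering.
SPT order: [4, 5, 5, 7, 15]
Completion times:
  Job 1: p=4, C=4
  Job 2: p=5, C=9
  Job 3: p=5, C=14
  Job 4: p=7, C=21
  Job 5: p=15, C=36
Total completion time = 4 + 9 + 14 + 21 + 36 = 84

84


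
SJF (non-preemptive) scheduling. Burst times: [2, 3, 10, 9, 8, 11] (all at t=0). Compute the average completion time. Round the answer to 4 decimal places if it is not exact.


SJF order (ascending): [2, 3, 8, 9, 10, 11]
Completion times:
  Job 1: burst=2, C=2
  Job 2: burst=3, C=5
  Job 3: burst=8, C=13
  Job 4: burst=9, C=22
  Job 5: burst=10, C=32
  Job 6: burst=11, C=43
Average completion = 117/6 = 19.5

19.5


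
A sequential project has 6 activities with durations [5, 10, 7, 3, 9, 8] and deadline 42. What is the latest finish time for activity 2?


LF(activity 2) = deadline - sum of successor durations
Successors: activities 3 through 6 with durations [7, 3, 9, 8]
Sum of successor durations = 27
LF = 42 - 27 = 15

15


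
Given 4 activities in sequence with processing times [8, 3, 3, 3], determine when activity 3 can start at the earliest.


Activity 3 starts after activities 1 through 2 complete.
Predecessor durations: [8, 3]
ES = 8 + 3 = 11

11


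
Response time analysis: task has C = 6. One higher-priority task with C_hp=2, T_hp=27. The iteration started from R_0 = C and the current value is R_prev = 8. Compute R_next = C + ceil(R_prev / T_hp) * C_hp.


R_next = C + ceil(R_prev / T_hp) * C_hp
ceil(8 / 27) = ceil(0.2963) = 1
Interference = 1 * 2 = 2
R_next = 6 + 2 = 8
R_next = R_prev, so the iteration has converged (response time = 8).

8


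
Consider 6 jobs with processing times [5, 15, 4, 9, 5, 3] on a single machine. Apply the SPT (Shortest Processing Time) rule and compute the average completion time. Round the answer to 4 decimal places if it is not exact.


Sort jobs by processing time (SPT order): [3, 4, 5, 5, 9, 15]
Compute completion times sequentially:
  Job 1: processing = 3, completes at 3
  Job 2: processing = 4, completes at 7
  Job 3: processing = 5, completes at 12
  Job 4: processing = 5, completes at 17
  Job 5: processing = 9, completes at 26
  Job 6: processing = 15, completes at 41
Sum of completion times = 106
Average completion time = 106/6 = 17.6667

17.6667


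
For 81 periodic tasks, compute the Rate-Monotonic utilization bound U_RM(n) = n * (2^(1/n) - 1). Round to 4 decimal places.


Compute 2^(1/81) = 1.0085940916
Subtract 1: 1.0085940916 - 1 = 0.0085940916
Multiply by n: 81 * 0.0085940916 = 0.6961214196
Round to 4 dp: 0.6961

0.6961


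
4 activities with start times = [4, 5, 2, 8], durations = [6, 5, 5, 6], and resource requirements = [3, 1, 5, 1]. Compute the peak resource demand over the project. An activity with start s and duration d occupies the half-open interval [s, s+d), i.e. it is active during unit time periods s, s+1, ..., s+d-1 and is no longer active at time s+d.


Each activity i is active on [start_i, start_i + duration_i).
Compute total resource usage per time slot:
  t=0: active resources = [], total = 0
  t=1: active resources = [], total = 0
  t=2: active resources = [5], total = 5
  t=3: active resources = [5], total = 5
  t=4: active resources = [3, 5], total = 8
  t=5: active resources = [3, 1, 5], total = 9
  t=6: active resources = [3, 1, 5], total = 9
  t=7: active resources = [3, 1], total = 4
  t=8: active resources = [3, 1, 1], total = 5
  t=9: active resources = [3, 1, 1], total = 5
  t=10: active resources = [1], total = 1
  t=11: active resources = [1], total = 1
  t=12: active resources = [1], total = 1
  t=13: active resources = [1], total = 1
Peak resource demand = 9

9


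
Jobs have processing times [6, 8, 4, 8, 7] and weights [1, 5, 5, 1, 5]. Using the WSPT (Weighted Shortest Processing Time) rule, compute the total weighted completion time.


Compute p/w ratios and sort ascending (WSPT): [(4, 5), (7, 5), (8, 5), (6, 1), (8, 1)]
Compute weighted completion times:
  Job (p=4,w=5): C=4, w*C=5*4=20
  Job (p=7,w=5): C=11, w*C=5*11=55
  Job (p=8,w=5): C=19, w*C=5*19=95
  Job (p=6,w=1): C=25, w*C=1*25=25
  Job (p=8,w=1): C=33, w*C=1*33=33
Total weighted completion time = 228

228


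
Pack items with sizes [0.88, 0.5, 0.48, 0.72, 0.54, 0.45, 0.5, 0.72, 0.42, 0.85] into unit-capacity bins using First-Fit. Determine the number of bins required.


Place items sequentially using First-Fit:
  Item 0.88 -> new Bin 1
  Item 0.5 -> new Bin 2
  Item 0.48 -> Bin 2 (now 0.98)
  Item 0.72 -> new Bin 3
  Item 0.54 -> new Bin 4
  Item 0.45 -> Bin 4 (now 0.99)
  Item 0.5 -> new Bin 5
  Item 0.72 -> new Bin 6
  Item 0.42 -> Bin 5 (now 0.92)
  Item 0.85 -> new Bin 7
Total bins used = 7

7


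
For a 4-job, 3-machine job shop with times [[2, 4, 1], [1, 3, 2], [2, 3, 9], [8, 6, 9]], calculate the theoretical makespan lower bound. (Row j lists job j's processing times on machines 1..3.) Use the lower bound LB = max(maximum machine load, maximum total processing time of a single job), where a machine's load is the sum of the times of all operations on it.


Machine loads:
  Machine 1: 2 + 1 + 2 + 8 = 13
  Machine 2: 4 + 3 + 3 + 6 = 16
  Machine 3: 1 + 2 + 9 + 9 = 21
Max machine load = 21
Job totals:
  Job 1: 7
  Job 2: 6
  Job 3: 14
  Job 4: 23
Max job total = 23
Lower bound = max(21, 23) = 23

23


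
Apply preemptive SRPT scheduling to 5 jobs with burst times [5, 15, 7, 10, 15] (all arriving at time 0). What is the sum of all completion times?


Since all jobs arrive at t=0, SRPT equals SPT ordering.
SPT order: [5, 7, 10, 15, 15]
Completion times:
  Job 1: p=5, C=5
  Job 2: p=7, C=12
  Job 3: p=10, C=22
  Job 4: p=15, C=37
  Job 5: p=15, C=52
Total completion time = 5 + 12 + 22 + 37 + 52 = 128

128


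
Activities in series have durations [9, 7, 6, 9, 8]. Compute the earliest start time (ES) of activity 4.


Activity 4 starts after activities 1 through 3 complete.
Predecessor durations: [9, 7, 6]
ES = 9 + 7 + 6 = 22

22


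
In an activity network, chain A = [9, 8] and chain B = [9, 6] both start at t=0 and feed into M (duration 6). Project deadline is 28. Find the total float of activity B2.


Forward pass: ES(B2) = sum of predecessors on chain B = 9
EF = ES + duration = 9 + 6 = 15
Backward pass: LF(M) = deadline = 28; LS(M) = 28 - 6 = 22
LF(B2) = LS(M) - sum(successors on chain B) = 22 - 0 = 22
LS = LF - duration = 22 - 6 = 16
Total float = LS - ES = 16 - 9 = 7

7


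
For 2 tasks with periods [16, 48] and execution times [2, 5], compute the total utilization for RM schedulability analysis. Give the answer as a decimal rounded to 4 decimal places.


Compute individual utilizations (exact fractions):
  Task 1: C/T = 2/16 = 1/8 (approx. 0.125)
  Task 2: C/T = 5/48 (approx. 0.1042)
Total utilization U = 1/8 + 5/48 = 11/48
Rounded to 4 decimal places: U = 0.2292
RM (Liu & Layland) bound for 2 tasks = 0.828427; compare with U = 11/48 (approx. 0.229167)
U <= bound, so schedulable by RM sufficient condition.

0.2292


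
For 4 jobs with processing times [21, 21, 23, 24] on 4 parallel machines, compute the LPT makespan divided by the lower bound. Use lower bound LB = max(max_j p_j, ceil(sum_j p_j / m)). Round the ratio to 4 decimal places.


LPT order: [24, 23, 21, 21]
Machine loads after assignment: [24, 23, 21, 21]
LPT makespan = 24
Lower bound = max(max_job, ceil(total/4)) = max(24, 23) = 24
Ratio = 24 / 24 = 1.0

1.0


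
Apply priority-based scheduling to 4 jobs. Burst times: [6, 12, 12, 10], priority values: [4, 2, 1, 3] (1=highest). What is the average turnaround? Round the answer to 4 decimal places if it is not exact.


Sort by priority (ascending = highest first):
Order: [(1, 12), (2, 12), (3, 10), (4, 6)]
Completion times:
  Priority 1, burst=12, C=12
  Priority 2, burst=12, C=24
  Priority 3, burst=10, C=34
  Priority 4, burst=6, C=40
Average turnaround = 110/4 = 27.5

27.5


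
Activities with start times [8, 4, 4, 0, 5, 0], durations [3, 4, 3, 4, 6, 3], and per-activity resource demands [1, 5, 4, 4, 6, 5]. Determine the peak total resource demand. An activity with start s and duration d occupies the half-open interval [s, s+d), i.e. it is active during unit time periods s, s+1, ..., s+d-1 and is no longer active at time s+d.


Each activity i is active on [start_i, start_i + duration_i).
Compute total resource usage per time slot:
  t=0: active resources = [4, 5], total = 9
  t=1: active resources = [4, 5], total = 9
  t=2: active resources = [4, 5], total = 9
  t=3: active resources = [4], total = 4
  t=4: active resources = [5, 4], total = 9
  t=5: active resources = [5, 4, 6], total = 15
  t=6: active resources = [5, 4, 6], total = 15
  t=7: active resources = [5, 6], total = 11
  t=8: active resources = [1, 6], total = 7
  t=9: active resources = [1, 6], total = 7
  t=10: active resources = [1, 6], total = 7
Peak resource demand = 15

15


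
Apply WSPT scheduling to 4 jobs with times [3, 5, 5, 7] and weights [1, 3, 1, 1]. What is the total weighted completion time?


Compute p/w ratios and sort ascending (WSPT): [(5, 3), (3, 1), (5, 1), (7, 1)]
Compute weighted completion times:
  Job (p=5,w=3): C=5, w*C=3*5=15
  Job (p=3,w=1): C=8, w*C=1*8=8
  Job (p=5,w=1): C=13, w*C=1*13=13
  Job (p=7,w=1): C=20, w*C=1*20=20
Total weighted completion time = 56

56


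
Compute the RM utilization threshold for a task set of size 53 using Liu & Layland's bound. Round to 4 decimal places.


Compute 2^(1/53) = 1.0131641430
Subtract 1: 1.0131641430 - 1 = 0.0131641430
Multiply by n: 53 * 0.0131641430 = 0.6976995790
Round to 4 dp: 0.6977

0.6977


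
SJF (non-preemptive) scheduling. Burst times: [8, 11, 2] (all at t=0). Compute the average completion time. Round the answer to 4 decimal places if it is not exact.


SJF order (ascending): [2, 8, 11]
Completion times:
  Job 1: burst=2, C=2
  Job 2: burst=8, C=10
  Job 3: burst=11, C=21
Average completion = 33/3 = 11.0

11.0


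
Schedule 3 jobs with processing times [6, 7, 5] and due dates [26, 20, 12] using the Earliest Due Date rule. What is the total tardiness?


Sort by due date (EDD order): [(5, 12), (7, 20), (6, 26)]
Compute completion times and tardiness:
  Job 1: p=5, d=12, C=5, tardiness=max(0,5-12)=0
  Job 2: p=7, d=20, C=12, tardiness=max(0,12-20)=0
  Job 3: p=6, d=26, C=18, tardiness=max(0,18-26)=0
Total tardiness = 0

0


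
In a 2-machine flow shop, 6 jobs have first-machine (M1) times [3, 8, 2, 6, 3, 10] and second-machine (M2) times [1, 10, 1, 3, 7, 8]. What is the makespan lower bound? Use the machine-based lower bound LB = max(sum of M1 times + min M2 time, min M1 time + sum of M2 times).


LB1 = sum(M1 times) + min(M2 times) = 32 + 1 = 33
LB2 = min(M1 times) + sum(M2 times) = 2 + 30 = 32
Lower bound = max(LB1, LB2) = max(33, 32) = 33

33


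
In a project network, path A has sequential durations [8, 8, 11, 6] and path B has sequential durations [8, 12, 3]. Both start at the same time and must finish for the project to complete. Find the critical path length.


Path A total = 8 + 8 + 11 + 6 = 33
Path B total = 8 + 12 + 3 = 23
Critical path = longest path = max(33, 23) = 33

33


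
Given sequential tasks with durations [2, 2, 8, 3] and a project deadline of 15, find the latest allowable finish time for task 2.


LF(activity 2) = deadline - sum of successor durations
Successors: activities 3 through 4 with durations [8, 3]
Sum of successor durations = 11
LF = 15 - 11 = 4

4


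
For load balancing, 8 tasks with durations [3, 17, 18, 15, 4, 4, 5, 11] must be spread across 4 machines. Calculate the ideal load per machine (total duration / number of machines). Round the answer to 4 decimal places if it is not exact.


Total processing time = 3 + 17 + 18 + 15 + 4 + 4 + 5 + 11 = 77
Number of machines = 4
Ideal balanced load = 77 / 4 = 19.25

19.25


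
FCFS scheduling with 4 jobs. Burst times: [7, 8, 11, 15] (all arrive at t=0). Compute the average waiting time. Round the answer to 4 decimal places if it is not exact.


FCFS order (as given): [7, 8, 11, 15]
Waiting times:
  Job 1: wait = 0
  Job 2: wait = 7
  Job 3: wait = 15
  Job 4: wait = 26
Sum of waiting times = 48
Average waiting time = 48/4 = 12.0

12.0


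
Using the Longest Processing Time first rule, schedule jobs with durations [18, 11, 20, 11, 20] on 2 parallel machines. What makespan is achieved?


Sort jobs in decreasing order (LPT): [20, 20, 18, 11, 11]
Assign each job to the least loaded machine:
  Machine 1: jobs [20, 18], load = 38
  Machine 2: jobs [20, 11, 11], load = 42
Makespan = max load = 42

42


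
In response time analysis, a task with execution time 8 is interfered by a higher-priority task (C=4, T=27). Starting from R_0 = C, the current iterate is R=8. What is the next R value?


R_next = C + ceil(R_prev / T_hp) * C_hp
ceil(8 / 27) = ceil(0.2963) = 1
Interference = 1 * 4 = 4
R_next = 8 + 4 = 12

12


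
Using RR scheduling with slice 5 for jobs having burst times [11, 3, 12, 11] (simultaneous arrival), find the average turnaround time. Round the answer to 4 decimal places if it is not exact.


Time quantum = 5
Execution trace:
  J1 runs 5 units, time = 5
  J2 runs 3 units, time = 8
  J3 runs 5 units, time = 13
  J4 runs 5 units, time = 18
  J1 runs 5 units, time = 23
  J3 runs 5 units, time = 28
  J4 runs 5 units, time = 33
  J1 runs 1 units, time = 34
  J3 runs 2 units, time = 36
  J4 runs 1 units, time = 37
Finish times: [34, 8, 36, 37]
Average turnaround = 115/4 = 28.75

28.75


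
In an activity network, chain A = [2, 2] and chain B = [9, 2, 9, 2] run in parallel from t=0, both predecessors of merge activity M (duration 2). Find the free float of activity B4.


ES(B4) = sum of predecessors on chain B = 20
EF(B4) = ES + duration = 20 + 2 = 22
Successor of B4 is M. ES(M) = max(sum(A), sum(B)) = max(4, 22) = 22
Free float = ES(successor) - EF(current) = 22 - 22 = 0

0


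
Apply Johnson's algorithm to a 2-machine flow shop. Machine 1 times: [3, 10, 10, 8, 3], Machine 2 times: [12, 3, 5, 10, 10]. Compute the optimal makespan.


Apply Johnson's rule:
  Group 1 (a <= b): [(1, 3, 12), (5, 3, 10), (4, 8, 10)]
  Group 2 (a > b): [(3, 10, 5), (2, 10, 3)]
Optimal job order: [1, 5, 4, 3, 2]
Schedule:
  Job 1: M1 done at 3, M2 done at 15
  Job 5: M1 done at 6, M2 done at 25
  Job 4: M1 done at 14, M2 done at 35
  Job 3: M1 done at 24, M2 done at 40
  Job 2: M1 done at 34, M2 done at 43
Makespan = 43

43


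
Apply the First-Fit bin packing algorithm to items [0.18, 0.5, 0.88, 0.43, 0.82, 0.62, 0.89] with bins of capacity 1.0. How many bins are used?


Place items sequentially using First-Fit:
  Item 0.18 -> new Bin 1
  Item 0.5 -> Bin 1 (now 0.68)
  Item 0.88 -> new Bin 2
  Item 0.43 -> new Bin 3
  Item 0.82 -> new Bin 4
  Item 0.62 -> new Bin 5
  Item 0.89 -> new Bin 6
Total bins used = 6

6


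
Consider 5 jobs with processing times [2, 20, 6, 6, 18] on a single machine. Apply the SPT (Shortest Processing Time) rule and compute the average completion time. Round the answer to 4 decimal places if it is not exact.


Sort jobs by processing time (SPT order): [2, 6, 6, 18, 20]
Compute completion times sequentially:
  Job 1: processing = 2, completes at 2
  Job 2: processing = 6, completes at 8
  Job 3: processing = 6, completes at 14
  Job 4: processing = 18, completes at 32
  Job 5: processing = 20, completes at 52
Sum of completion times = 108
Average completion time = 108/5 = 21.6

21.6


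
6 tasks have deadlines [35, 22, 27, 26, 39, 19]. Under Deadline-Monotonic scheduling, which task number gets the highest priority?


Sort tasks by relative deadline (ascending):
  Task 6: deadline = 19
  Task 2: deadline = 22
  Task 4: deadline = 26
  Task 3: deadline = 27
  Task 1: deadline = 35
  Task 5: deadline = 39
Priority order (highest first): [6, 2, 4, 3, 1, 5]
Highest priority task = 6

6


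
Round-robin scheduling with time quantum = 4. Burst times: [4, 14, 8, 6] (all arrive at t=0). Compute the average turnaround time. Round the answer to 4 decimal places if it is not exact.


Time quantum = 4
Execution trace:
  J1 runs 4 units, time = 4
  J2 runs 4 units, time = 8
  J3 runs 4 units, time = 12
  J4 runs 4 units, time = 16
  J2 runs 4 units, time = 20
  J3 runs 4 units, time = 24
  J4 runs 2 units, time = 26
  J2 runs 4 units, time = 30
  J2 runs 2 units, time = 32
Finish times: [4, 32, 24, 26]
Average turnaround = 86/4 = 21.5

21.5


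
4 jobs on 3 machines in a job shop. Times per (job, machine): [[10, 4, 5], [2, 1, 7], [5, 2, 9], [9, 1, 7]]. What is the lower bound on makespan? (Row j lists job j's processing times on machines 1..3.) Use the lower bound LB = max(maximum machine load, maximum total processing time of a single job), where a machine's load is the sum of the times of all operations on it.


Machine loads:
  Machine 1: 10 + 2 + 5 + 9 = 26
  Machine 2: 4 + 1 + 2 + 1 = 8
  Machine 3: 5 + 7 + 9 + 7 = 28
Max machine load = 28
Job totals:
  Job 1: 19
  Job 2: 10
  Job 3: 16
  Job 4: 17
Max job total = 19
Lower bound = max(28, 19) = 28

28


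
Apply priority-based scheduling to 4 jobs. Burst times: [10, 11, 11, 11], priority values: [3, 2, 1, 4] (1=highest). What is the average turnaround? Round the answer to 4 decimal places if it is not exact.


Sort by priority (ascending = highest first):
Order: [(1, 11), (2, 11), (3, 10), (4, 11)]
Completion times:
  Priority 1, burst=11, C=11
  Priority 2, burst=11, C=22
  Priority 3, burst=10, C=32
  Priority 4, burst=11, C=43
Average turnaround = 108/4 = 27.0

27.0


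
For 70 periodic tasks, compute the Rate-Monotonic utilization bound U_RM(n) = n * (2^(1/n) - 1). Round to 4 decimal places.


Compute 2^(1/70) = 1.0099512906
Subtract 1: 1.0099512906 - 1 = 0.0099512906
Multiply by n: 70 * 0.0099512906 = 0.6965903420
Round to 4 dp: 0.6966

0.6966


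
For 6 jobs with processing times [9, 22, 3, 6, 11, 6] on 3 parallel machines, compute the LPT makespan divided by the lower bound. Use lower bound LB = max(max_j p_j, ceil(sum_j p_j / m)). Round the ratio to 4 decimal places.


LPT order: [22, 11, 9, 6, 6, 3]
Machine loads after assignment: [22, 17, 18]
LPT makespan = 22
Lower bound = max(max_job, ceil(total/3)) = max(22, 19) = 22
Ratio = 22 / 22 = 1.0

1.0


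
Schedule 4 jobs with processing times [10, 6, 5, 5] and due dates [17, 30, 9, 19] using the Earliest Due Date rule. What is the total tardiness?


Sort by due date (EDD order): [(5, 9), (10, 17), (5, 19), (6, 30)]
Compute completion times and tardiness:
  Job 1: p=5, d=9, C=5, tardiness=max(0,5-9)=0
  Job 2: p=10, d=17, C=15, tardiness=max(0,15-17)=0
  Job 3: p=5, d=19, C=20, tardiness=max(0,20-19)=1
  Job 4: p=6, d=30, C=26, tardiness=max(0,26-30)=0
Total tardiness = 1

1


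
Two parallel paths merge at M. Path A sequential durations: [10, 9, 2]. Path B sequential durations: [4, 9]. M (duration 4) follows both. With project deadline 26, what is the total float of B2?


Forward pass: ES(B2) = sum of predecessors on chain B = 4
EF = ES + duration = 4 + 9 = 13
Backward pass: LF(M) = deadline = 26; LS(M) = 26 - 4 = 22
LF(B2) = LS(M) - sum(successors on chain B) = 22 - 0 = 22
LS = LF - duration = 22 - 9 = 13
Total float = LS - ES = 13 - 4 = 9

9


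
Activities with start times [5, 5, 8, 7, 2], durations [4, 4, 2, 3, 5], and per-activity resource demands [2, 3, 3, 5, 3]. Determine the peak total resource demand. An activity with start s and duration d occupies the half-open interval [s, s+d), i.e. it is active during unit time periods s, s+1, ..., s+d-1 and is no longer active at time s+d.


Each activity i is active on [start_i, start_i + duration_i).
Compute total resource usage per time slot:
  t=0: active resources = [], total = 0
  t=1: active resources = [], total = 0
  t=2: active resources = [3], total = 3
  t=3: active resources = [3], total = 3
  t=4: active resources = [3], total = 3
  t=5: active resources = [2, 3, 3], total = 8
  t=6: active resources = [2, 3, 3], total = 8
  t=7: active resources = [2, 3, 5], total = 10
  t=8: active resources = [2, 3, 3, 5], total = 13
  t=9: active resources = [3, 5], total = 8
Peak resource demand = 13

13


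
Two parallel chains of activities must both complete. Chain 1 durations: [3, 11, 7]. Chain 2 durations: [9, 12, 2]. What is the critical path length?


Path A total = 3 + 11 + 7 = 21
Path B total = 9 + 12 + 2 = 23
Critical path = longest path = max(21, 23) = 23

23


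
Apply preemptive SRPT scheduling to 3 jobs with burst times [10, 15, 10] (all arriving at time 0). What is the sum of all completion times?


Since all jobs arrive at t=0, SRPT equals SPT ordering.
SPT order: [10, 10, 15]
Completion times:
  Job 1: p=10, C=10
  Job 2: p=10, C=20
  Job 3: p=15, C=35
Total completion time = 10 + 20 + 35 = 65

65


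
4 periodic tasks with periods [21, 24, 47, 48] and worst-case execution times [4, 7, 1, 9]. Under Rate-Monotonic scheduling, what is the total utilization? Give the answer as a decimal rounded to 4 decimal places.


Compute individual utilizations (exact fractions):
  Task 1: C/T = 4/21 (approx. 0.1905)
  Task 2: C/T = 7/24 (approx. 0.2917)
  Task 3: C/T = 1/47 (approx. 0.0213)
  Task 4: C/T = 9/48 = 3/16 (approx. 0.1875)
Total utilization U = 4/21 + 7/24 + 1/47 + 3/16 = 3637/5264
Rounded to 4 decimal places: U = 0.6909
RM (Liu & Layland) bound for 4 tasks = 0.756828; compare with U = 3637/5264 (approx. 0.690919)
U <= bound, so schedulable by RM sufficient condition.

0.6909


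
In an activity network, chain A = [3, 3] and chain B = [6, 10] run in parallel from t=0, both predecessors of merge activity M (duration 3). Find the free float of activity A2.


ES(A2) = sum of predecessors on chain A = 3
EF(A2) = ES + duration = 3 + 3 = 6
Successor of A2 is M. ES(M) = max(sum(A), sum(B)) = max(6, 16) = 16
Free float = ES(successor) - EF(current) = 16 - 6 = 10

10


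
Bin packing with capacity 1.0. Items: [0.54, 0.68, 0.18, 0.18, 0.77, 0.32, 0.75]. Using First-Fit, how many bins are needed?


Place items sequentially using First-Fit:
  Item 0.54 -> new Bin 1
  Item 0.68 -> new Bin 2
  Item 0.18 -> Bin 1 (now 0.72)
  Item 0.18 -> Bin 1 (now 0.9)
  Item 0.77 -> new Bin 3
  Item 0.32 -> Bin 2 (now 1.0)
  Item 0.75 -> new Bin 4
Total bins used = 4

4


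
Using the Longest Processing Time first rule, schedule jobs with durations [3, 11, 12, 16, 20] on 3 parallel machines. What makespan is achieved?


Sort jobs in decreasing order (LPT): [20, 16, 12, 11, 3]
Assign each job to the least loaded machine:
  Machine 1: jobs [20], load = 20
  Machine 2: jobs [16, 3], load = 19
  Machine 3: jobs [12, 11], load = 23
Makespan = max load = 23

23


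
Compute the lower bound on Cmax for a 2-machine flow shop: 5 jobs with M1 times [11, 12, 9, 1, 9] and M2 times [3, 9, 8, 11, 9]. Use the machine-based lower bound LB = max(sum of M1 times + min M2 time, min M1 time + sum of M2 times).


LB1 = sum(M1 times) + min(M2 times) = 42 + 3 = 45
LB2 = min(M1 times) + sum(M2 times) = 1 + 40 = 41
Lower bound = max(LB1, LB2) = max(45, 41) = 45

45


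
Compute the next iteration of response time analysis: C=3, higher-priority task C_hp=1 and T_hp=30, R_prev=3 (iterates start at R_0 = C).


R_next = C + ceil(R_prev / T_hp) * C_hp
ceil(3 / 30) = ceil(0.1) = 1
Interference = 1 * 1 = 1
R_next = 3 + 1 = 4

4


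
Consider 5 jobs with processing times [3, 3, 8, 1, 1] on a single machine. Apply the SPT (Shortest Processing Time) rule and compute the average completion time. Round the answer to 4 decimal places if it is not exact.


Sort jobs by processing time (SPT order): [1, 1, 3, 3, 8]
Compute completion times sequentially:
  Job 1: processing = 1, completes at 1
  Job 2: processing = 1, completes at 2
  Job 3: processing = 3, completes at 5
  Job 4: processing = 3, completes at 8
  Job 5: processing = 8, completes at 16
Sum of completion times = 32
Average completion time = 32/5 = 6.4

6.4


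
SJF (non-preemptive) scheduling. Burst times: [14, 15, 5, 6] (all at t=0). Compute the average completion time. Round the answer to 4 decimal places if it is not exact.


SJF order (ascending): [5, 6, 14, 15]
Completion times:
  Job 1: burst=5, C=5
  Job 2: burst=6, C=11
  Job 3: burst=14, C=25
  Job 4: burst=15, C=40
Average completion = 81/4 = 20.25

20.25


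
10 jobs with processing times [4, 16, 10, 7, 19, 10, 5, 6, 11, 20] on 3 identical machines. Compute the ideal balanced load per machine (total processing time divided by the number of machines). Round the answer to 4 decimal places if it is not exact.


Total processing time = 4 + 16 + 10 + 7 + 19 + 10 + 5 + 6 + 11 + 20 = 108
Number of machines = 3
Ideal balanced load = 108 / 3 = 36.0

36.0


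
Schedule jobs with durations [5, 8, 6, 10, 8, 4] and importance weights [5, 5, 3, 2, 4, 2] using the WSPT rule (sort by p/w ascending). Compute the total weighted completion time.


Compute p/w ratios and sort ascending (WSPT): [(5, 5), (8, 5), (6, 3), (8, 4), (4, 2), (10, 2)]
Compute weighted completion times:
  Job (p=5,w=5): C=5, w*C=5*5=25
  Job (p=8,w=5): C=13, w*C=5*13=65
  Job (p=6,w=3): C=19, w*C=3*19=57
  Job (p=8,w=4): C=27, w*C=4*27=108
  Job (p=4,w=2): C=31, w*C=2*31=62
  Job (p=10,w=2): C=41, w*C=2*41=82
Total weighted completion time = 399

399


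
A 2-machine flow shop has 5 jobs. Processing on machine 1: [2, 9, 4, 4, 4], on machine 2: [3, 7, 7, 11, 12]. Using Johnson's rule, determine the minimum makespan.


Apply Johnson's rule:
  Group 1 (a <= b): [(1, 2, 3), (3, 4, 7), (4, 4, 11), (5, 4, 12)]
  Group 2 (a > b): [(2, 9, 7)]
Optimal job order: [1, 3, 4, 5, 2]
Schedule:
  Job 1: M1 done at 2, M2 done at 5
  Job 3: M1 done at 6, M2 done at 13
  Job 4: M1 done at 10, M2 done at 24
  Job 5: M1 done at 14, M2 done at 36
  Job 2: M1 done at 23, M2 done at 43
Makespan = 43

43


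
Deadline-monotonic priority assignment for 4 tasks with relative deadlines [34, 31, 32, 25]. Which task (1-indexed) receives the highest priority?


Sort tasks by relative deadline (ascending):
  Task 4: deadline = 25
  Task 2: deadline = 31
  Task 3: deadline = 32
  Task 1: deadline = 34
Priority order (highest first): [4, 2, 3, 1]
Highest priority task = 4

4


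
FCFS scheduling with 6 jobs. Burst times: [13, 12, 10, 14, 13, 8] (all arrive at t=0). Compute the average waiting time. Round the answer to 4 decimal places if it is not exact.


FCFS order (as given): [13, 12, 10, 14, 13, 8]
Waiting times:
  Job 1: wait = 0
  Job 2: wait = 13
  Job 3: wait = 25
  Job 4: wait = 35
  Job 5: wait = 49
  Job 6: wait = 62
Sum of waiting times = 184
Average waiting time = 184/6 = 30.6667

30.6667


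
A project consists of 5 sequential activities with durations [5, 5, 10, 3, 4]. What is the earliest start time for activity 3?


Activity 3 starts after activities 1 through 2 complete.
Predecessor durations: [5, 5]
ES = 5 + 5 = 10

10


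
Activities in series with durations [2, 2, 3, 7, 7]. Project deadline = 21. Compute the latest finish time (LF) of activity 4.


LF(activity 4) = deadline - sum of successor durations
Successors: activities 5 through 5 with durations [7]
Sum of successor durations = 7
LF = 21 - 7 = 14

14


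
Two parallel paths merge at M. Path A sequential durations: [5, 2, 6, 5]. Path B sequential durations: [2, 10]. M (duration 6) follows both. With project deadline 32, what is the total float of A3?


Forward pass: ES(A3) = sum of predecessors on chain A = 7
EF = ES + duration = 7 + 6 = 13
Backward pass: LF(M) = deadline = 32; LS(M) = 32 - 6 = 26
LF(A3) = LS(M) - sum(successors on chain A) = 26 - 5 = 21
LS = LF - duration = 21 - 6 = 15
Total float = LS - ES = 15 - 7 = 8

8
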